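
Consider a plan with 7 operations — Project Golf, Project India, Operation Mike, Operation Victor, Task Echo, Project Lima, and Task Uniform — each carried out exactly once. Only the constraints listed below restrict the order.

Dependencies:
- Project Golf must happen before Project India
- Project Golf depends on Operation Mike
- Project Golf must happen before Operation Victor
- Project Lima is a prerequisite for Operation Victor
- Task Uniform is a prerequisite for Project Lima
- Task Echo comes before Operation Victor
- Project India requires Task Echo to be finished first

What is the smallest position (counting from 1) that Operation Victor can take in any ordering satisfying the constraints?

6

Every operation that must precede Operation Victor has to come before it. Tracing all chains that end at Operation Victor, those operations are: Project Golf, Operation Mike, Task Echo, Project Lima, Task Uniform — 5 in total.
So at minimum 5 operations come before Operation Victor, putting Operation Victor no earlier than position 6. That position is achievable by scheduling exactly those predecessors first.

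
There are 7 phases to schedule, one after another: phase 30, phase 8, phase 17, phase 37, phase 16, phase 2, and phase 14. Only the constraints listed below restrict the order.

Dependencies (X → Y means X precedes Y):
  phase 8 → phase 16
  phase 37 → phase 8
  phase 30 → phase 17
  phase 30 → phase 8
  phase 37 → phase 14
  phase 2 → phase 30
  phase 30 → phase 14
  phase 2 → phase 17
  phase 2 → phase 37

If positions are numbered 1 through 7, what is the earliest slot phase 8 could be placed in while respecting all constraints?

Working backwards through the constraints from phase 8, its full set of required predecessors is phase 30, phase 37, phase 2 — 3 of them.
With 3 mandatory predecessors, the earliest phase 8 can sit is position 3+1 = 4, and placing just those 3 first achieves it.

4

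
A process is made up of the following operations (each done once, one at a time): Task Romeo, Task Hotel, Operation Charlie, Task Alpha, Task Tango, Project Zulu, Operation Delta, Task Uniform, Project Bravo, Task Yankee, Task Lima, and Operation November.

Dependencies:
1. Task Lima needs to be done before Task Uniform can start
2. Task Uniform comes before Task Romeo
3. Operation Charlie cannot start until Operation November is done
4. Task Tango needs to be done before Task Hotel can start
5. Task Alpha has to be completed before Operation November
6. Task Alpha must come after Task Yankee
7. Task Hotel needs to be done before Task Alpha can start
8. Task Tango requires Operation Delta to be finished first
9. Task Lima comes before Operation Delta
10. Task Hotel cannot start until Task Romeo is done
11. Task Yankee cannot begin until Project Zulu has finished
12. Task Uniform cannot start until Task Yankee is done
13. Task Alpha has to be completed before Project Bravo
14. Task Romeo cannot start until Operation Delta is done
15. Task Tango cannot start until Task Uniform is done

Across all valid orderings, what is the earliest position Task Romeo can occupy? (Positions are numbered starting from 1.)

6

Every operation that must precede Task Romeo has to come before it. Tracing all chains that end at Task Romeo, those operations are: Project Zulu, Operation Delta, Task Uniform, Task Yankee, Task Lima — 5 in total.
With 5 mandatory predecessors, the earliest Task Romeo can sit is position 5+1 = 6, and placing just those 5 first achieves it.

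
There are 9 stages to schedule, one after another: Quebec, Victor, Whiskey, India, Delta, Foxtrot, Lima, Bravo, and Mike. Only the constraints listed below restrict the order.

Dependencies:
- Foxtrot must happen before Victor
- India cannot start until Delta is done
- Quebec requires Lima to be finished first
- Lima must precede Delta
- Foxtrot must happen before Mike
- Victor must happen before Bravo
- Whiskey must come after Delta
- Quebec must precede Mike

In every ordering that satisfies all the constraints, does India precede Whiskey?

Nothing in the constraints links India and Whiskey; they are unordered relative to each other.
A valid ordering placing Whiskey before India exists, so the answer is no.

No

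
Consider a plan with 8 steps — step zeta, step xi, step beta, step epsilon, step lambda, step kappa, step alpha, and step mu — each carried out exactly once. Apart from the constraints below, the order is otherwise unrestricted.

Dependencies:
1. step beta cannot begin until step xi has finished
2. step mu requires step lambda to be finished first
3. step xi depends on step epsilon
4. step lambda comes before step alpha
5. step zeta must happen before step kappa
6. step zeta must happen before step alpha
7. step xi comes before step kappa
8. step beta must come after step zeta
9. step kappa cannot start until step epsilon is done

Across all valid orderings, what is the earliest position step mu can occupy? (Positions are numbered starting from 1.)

2

The only step forced before step mu (directly or transitively) is step lambda.
With 1 mandatory predecessor, the earliest step mu can sit is position 1+1 = 2, and placing just that one first achieves it.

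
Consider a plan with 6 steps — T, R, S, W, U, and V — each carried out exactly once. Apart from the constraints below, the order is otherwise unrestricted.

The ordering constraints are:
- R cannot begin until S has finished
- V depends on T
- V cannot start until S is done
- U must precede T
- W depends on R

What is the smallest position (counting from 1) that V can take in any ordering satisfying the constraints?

4

The steps that are forced before V, directly or transitively, are T, S, U. That's 3 steps.
With 3 mandatory predecessors, the earliest V can sit is position 3+1 = 4, and placing just those 3 first achieves it.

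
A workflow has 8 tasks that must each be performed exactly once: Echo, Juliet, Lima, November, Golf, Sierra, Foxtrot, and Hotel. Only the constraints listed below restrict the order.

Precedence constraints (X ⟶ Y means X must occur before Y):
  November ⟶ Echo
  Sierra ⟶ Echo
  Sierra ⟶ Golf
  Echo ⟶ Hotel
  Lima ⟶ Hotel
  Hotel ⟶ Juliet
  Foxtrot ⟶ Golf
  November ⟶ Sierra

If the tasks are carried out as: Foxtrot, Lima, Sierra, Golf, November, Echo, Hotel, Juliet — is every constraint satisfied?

Here November comes after Sierra.
That contradicts the constraint that November must precede Sierra.

No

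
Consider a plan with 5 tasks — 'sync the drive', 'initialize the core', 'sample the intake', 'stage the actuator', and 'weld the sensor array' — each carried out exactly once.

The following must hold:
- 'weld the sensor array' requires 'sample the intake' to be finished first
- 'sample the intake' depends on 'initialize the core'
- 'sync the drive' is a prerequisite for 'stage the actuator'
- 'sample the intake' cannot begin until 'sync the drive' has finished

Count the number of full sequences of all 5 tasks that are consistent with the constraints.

7

The tasks with no prerequisites are 'sync the drive', 'initialize the core'; any of them can be placed first.
Systematically extending each partial ordering one task at a time and counting, there are 7 complete orderings.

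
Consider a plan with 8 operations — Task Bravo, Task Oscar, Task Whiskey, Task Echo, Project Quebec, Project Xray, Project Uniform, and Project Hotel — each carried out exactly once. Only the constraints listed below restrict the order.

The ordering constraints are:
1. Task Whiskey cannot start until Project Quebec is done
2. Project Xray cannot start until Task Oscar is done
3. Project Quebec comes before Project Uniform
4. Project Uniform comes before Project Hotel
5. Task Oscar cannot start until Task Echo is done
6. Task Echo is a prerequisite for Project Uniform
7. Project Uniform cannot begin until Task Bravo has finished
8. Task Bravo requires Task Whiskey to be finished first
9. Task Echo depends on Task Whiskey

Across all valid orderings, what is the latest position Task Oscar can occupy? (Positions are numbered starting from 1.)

Following the constraints forward from Task Oscar, its only required successor is Project Xray.
With 1 mandatory successor out of 8 operations total, the latest slot for Task Oscar is 8−1 = 7, and it's reachable by doing all non-successors before Task Oscar.

7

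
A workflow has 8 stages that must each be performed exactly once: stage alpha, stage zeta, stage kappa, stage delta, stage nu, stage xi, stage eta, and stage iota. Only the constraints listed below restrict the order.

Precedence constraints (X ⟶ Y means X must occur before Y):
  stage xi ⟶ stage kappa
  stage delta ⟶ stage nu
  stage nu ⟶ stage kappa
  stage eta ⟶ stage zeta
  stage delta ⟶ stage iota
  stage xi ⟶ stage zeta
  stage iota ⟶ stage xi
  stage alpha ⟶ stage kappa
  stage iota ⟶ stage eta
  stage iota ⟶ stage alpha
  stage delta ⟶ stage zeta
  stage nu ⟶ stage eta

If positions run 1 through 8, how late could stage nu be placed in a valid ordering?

The stages that are forced after stage nu, directly or by a chain of constraints, are stage zeta, stage kappa, stage eta. That's 3 stages.
So at least 3 stages follow stage nu, putting stage nu no later than position 5. That position is achievable by scheduling everything else first.

5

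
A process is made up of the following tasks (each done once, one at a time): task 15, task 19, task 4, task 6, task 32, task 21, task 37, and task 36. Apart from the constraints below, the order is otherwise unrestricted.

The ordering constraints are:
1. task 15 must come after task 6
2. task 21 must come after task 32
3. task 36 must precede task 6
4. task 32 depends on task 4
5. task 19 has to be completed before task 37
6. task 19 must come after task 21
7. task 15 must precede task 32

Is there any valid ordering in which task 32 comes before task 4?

Following task 4 → task 32, task 4 must precede task 32 in every valid ordering.
Hence task 32 can never be scheduled before task 4.

No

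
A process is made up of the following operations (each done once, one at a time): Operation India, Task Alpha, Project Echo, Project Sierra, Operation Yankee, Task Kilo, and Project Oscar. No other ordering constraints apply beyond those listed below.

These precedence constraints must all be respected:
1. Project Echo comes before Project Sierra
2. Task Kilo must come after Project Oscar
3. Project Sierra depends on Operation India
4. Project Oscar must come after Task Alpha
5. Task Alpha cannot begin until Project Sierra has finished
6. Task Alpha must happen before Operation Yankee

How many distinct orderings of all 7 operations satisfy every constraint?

The operations with no prerequisites are Operation India, Project Echo; any of them can be placed first.
Systematically extending each partial ordering one operation at a time and counting, there are 6 complete orderings.

6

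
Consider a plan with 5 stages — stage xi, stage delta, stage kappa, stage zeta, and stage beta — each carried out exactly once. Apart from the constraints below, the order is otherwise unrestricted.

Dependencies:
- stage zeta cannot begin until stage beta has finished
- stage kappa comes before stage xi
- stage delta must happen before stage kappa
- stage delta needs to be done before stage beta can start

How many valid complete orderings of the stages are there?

Only stage delta has no prerequisites, so it must go first.
Enumerating by repeatedly choosing an available stage (one whose prerequisites are all placed) gives 6 distinct complete orderings.

6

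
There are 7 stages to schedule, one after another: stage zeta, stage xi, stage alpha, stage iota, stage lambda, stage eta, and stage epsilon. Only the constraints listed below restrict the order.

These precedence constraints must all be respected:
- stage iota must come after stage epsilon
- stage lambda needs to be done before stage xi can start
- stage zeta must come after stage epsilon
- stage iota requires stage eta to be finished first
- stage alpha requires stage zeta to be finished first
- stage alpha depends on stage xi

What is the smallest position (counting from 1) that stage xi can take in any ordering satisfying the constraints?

Working backwards through the constraints from stage xi, its only required predecessor is stage lambda.
With 1 mandatory predecessor, the earliest stage xi can sit is position 1+1 = 2, and placing just that one first achieves it.

2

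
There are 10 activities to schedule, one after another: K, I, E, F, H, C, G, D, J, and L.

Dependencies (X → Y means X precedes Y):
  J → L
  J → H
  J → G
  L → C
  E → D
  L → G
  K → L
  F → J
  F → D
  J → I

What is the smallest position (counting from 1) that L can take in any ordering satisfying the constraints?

Working backwards through the constraints from L, its full set of required predecessors is K, F, J — 3 of them.
So at minimum 3 activities come before L, putting L no earlier than position 4. That position is achievable by scheduling exactly those predecessors first.

4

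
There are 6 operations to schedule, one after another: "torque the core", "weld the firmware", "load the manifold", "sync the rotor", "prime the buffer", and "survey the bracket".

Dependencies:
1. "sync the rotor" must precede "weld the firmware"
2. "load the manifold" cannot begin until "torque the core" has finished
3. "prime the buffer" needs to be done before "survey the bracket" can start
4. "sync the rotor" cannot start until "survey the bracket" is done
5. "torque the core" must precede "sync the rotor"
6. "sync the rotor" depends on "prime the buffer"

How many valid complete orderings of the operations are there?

2 operations have no prerequisites ("torque the core", "prime the buffer"), so any of them could come first.
Systematically extending each partial ordering one operation at a time and counting, there are 12 complete orderings.

12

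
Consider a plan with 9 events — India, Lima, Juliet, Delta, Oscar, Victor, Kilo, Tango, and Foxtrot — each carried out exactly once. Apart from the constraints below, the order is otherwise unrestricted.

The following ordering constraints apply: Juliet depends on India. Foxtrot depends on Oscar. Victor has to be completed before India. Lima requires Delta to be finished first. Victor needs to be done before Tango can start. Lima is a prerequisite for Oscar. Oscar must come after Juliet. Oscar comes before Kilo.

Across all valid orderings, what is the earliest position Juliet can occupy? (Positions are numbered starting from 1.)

Working backwards through the constraints from Juliet, its full set of required predecessors is India, Victor — 2 of them.
So at minimum 2 events come before Juliet, putting Juliet no earlier than position 3. That position is achievable by scheduling exactly those predecessors first.

3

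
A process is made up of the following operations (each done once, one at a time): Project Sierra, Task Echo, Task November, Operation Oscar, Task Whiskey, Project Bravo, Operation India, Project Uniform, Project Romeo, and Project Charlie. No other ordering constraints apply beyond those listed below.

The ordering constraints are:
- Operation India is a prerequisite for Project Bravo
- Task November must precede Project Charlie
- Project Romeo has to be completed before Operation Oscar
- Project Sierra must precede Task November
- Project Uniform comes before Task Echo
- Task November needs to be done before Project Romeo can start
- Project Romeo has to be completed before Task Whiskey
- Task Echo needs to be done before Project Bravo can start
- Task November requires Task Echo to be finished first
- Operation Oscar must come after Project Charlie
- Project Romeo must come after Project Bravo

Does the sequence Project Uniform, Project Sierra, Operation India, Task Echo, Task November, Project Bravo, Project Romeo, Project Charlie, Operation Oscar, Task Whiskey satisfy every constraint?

Yes

Going through the constraints one by one, each required predecessor appears earlier in the sequence than its dependent — e.g. Project Uniform (position 1) is before Task Echo (position 4), as required.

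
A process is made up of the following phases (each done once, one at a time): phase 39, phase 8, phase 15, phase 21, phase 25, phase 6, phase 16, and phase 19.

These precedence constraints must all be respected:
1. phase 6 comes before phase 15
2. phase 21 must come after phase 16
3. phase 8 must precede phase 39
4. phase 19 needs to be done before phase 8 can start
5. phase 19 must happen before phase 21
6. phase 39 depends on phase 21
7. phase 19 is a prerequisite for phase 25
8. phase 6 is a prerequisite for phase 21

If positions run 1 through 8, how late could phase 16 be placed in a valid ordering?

6

Following every chain forward from phase 16, the phases that must come later are phase 39, phase 21 — 2 of them.
So at least 2 phases follow phase 16, putting phase 16 no later than position 6. That position is achievable by scheduling everything else first.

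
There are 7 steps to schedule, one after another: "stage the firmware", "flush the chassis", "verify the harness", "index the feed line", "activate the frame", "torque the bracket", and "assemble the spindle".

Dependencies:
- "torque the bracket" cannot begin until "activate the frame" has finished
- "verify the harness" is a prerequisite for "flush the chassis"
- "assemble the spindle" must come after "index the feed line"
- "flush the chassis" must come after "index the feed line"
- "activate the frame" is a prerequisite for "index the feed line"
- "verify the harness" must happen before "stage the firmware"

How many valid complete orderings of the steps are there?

2 steps have no prerequisites ("verify the harness", "activate the frame"), so any of them could come first.
Systematically extending each partial ordering one step at a time and counting, there are 144 complete orderings.

144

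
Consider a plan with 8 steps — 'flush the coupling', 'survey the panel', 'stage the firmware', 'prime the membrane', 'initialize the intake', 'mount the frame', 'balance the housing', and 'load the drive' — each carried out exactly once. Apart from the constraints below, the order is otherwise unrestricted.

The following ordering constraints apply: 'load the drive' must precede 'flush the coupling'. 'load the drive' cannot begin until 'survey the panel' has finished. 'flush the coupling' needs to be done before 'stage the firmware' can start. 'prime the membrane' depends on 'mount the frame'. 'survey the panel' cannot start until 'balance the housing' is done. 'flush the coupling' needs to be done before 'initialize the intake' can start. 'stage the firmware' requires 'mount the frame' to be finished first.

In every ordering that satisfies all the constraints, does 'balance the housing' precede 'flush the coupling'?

Following the dependencies: 'balance the housing' → 'survey the panel' → 'load the drive' → 'flush the coupling'.
So 'balance the housing' must precede 'flush the coupling' in any valid ordering.

Yes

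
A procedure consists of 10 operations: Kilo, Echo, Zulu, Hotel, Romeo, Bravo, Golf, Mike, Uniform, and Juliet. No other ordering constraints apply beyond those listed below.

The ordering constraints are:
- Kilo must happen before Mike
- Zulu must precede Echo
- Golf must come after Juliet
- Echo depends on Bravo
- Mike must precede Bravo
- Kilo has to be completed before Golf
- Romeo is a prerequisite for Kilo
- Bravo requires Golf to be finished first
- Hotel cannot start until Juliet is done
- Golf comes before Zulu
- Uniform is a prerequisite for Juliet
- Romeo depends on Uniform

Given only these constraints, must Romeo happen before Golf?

Chaining the stated constraints: Romeo → Kilo → Golf.
That forces Romeo before Golf in every valid schedule.

Yes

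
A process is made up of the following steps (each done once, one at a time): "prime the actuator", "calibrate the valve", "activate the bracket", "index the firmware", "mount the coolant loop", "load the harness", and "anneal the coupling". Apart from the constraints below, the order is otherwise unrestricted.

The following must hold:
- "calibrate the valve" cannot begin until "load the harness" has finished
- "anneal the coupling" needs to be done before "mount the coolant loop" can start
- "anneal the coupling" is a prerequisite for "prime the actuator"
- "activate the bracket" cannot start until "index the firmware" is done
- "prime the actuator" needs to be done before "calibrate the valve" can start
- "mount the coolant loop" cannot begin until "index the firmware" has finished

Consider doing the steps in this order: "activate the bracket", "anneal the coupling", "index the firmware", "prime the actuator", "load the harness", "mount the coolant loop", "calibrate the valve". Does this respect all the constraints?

Here "index the firmware" comes after "activate the bracket".
Since "index the firmware" is required before "activate the bracket", the ordering is invalid.

No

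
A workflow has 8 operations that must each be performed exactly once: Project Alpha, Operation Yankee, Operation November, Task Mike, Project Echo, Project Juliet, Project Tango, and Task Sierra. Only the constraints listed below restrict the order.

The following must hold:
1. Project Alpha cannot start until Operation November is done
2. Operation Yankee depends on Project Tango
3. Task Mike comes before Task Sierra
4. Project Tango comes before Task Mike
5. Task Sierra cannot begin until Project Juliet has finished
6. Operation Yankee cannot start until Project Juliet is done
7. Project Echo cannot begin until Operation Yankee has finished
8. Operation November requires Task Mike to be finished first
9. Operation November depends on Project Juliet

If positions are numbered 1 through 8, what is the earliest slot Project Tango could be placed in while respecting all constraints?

Project Tango has no prerequisites at all, so it can go in position 1.

1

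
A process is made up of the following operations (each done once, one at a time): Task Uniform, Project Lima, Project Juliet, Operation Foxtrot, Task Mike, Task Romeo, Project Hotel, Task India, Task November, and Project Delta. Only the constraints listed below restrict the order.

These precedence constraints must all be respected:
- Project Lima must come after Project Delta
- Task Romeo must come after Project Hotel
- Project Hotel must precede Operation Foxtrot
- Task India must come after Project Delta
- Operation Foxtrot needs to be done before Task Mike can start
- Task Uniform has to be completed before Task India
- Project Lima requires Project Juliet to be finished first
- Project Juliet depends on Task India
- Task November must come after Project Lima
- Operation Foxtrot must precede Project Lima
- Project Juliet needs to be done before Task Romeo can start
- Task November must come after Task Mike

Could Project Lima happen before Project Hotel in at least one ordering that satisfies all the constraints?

No

The constraints give a chain Project Hotel → Operation Foxtrot → Project Lima, which forces Project Hotel before Project Lima.
Hence Project Lima can never be scheduled before Project Hotel.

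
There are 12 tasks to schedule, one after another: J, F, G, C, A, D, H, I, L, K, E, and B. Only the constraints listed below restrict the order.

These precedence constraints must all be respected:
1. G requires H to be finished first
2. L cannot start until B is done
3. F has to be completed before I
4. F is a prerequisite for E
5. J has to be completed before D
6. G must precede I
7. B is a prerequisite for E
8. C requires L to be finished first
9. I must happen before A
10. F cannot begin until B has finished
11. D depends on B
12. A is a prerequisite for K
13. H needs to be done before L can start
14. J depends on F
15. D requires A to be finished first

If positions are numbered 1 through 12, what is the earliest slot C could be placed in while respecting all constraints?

4

Every task that must precede C has to come before it. Tracing all chains that end at C, those tasks are: H, L, B — 3 in total.
So at minimum 3 tasks come before C, putting C no earlier than position 4. That position is achievable by scheduling exactly those predecessors first.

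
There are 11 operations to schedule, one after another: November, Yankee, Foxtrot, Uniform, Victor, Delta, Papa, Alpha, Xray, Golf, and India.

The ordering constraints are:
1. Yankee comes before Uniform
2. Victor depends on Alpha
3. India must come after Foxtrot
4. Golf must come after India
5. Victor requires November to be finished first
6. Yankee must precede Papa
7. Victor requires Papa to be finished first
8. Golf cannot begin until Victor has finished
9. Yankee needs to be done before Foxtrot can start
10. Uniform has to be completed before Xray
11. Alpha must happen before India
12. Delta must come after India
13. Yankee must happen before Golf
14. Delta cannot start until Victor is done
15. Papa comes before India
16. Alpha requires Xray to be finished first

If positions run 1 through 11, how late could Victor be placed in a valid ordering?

Every operation that must follow Victor has to come after it. Tracing all chains starting from Victor, those operations are: Delta, Golf — 2 in total.
So at least 2 operations follow Victor, putting Victor no later than position 9. That position is achievable by scheduling everything else first.

9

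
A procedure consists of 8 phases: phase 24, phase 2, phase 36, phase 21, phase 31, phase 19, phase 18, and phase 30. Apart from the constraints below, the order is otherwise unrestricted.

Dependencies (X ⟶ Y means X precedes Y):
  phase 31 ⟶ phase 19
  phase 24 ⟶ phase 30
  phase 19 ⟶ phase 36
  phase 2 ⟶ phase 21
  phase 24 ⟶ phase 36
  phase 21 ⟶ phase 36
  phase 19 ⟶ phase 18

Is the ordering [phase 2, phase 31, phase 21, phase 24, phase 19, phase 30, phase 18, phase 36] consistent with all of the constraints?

Going through the constraints one by one, each required predecessor appears earlier in the sequence than its dependent — e.g. phase 21 (position 3) is before phase 36 (position 8), as required.

Yes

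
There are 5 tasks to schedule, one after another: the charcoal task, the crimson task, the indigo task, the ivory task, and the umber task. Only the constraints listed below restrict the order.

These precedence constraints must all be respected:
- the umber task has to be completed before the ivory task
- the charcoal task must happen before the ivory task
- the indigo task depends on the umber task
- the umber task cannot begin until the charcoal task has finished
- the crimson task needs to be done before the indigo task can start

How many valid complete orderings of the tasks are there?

7

2 tasks have no prerequisites (the charcoal task, the crimson task), so any of them could come first.
Enumerating by repeatedly choosing an available task (one whose prerequisites are all placed) gives 7 distinct complete orderings.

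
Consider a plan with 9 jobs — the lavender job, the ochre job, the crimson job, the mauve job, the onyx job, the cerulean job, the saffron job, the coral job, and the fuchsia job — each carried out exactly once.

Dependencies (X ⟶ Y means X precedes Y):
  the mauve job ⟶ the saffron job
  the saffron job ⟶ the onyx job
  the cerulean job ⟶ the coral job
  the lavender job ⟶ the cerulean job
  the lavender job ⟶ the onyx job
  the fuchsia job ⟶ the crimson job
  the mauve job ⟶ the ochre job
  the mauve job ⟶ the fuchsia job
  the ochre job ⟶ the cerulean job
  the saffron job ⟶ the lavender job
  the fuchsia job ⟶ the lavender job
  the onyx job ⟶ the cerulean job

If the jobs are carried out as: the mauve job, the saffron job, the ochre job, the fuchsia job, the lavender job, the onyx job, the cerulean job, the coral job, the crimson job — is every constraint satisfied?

Yes

Every stated constraint is respected: the fuchsia job sits at position 4, ahead of the crimson job at position 9, and each of the other listed pairs likewise has the predecessor earlier in the sequence.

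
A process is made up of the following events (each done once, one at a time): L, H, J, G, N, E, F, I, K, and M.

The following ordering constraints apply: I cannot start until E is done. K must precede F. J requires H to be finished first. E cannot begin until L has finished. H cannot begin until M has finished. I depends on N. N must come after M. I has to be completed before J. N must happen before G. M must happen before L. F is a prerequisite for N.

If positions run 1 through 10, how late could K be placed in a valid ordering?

Every event that must follow K has to come after it. Tracing all chains starting from K, those events are: J, G, N, F, I — 5 in total.
With 5 mandatory successors out of 10 events total, the latest slot for K is 10−5 = 5, and it's reachable by doing all non-successors before K.

5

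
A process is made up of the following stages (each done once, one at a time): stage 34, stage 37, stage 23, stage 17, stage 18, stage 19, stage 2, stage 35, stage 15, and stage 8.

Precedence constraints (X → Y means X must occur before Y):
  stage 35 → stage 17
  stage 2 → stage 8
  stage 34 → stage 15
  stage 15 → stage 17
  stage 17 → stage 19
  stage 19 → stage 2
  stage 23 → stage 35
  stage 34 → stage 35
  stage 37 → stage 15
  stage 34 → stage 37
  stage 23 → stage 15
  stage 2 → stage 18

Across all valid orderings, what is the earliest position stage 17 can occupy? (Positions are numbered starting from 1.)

6

Every stage that must precede stage 17 has to come before it. Tracing all chains that end at stage 17, those stages are: stage 34, stage 37, stage 23, stage 35, stage 15 — 5 in total.
With 5 mandatory predecessors, the earliest stage 17 can sit is position 5+1 = 6, and placing just those 5 first achieves it.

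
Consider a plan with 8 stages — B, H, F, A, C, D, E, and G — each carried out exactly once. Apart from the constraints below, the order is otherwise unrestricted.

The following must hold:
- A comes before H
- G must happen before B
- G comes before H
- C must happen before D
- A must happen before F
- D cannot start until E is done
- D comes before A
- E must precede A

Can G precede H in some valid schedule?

Yes

G is actually forced before H by the constraints, so certainly some valid ordering has G first.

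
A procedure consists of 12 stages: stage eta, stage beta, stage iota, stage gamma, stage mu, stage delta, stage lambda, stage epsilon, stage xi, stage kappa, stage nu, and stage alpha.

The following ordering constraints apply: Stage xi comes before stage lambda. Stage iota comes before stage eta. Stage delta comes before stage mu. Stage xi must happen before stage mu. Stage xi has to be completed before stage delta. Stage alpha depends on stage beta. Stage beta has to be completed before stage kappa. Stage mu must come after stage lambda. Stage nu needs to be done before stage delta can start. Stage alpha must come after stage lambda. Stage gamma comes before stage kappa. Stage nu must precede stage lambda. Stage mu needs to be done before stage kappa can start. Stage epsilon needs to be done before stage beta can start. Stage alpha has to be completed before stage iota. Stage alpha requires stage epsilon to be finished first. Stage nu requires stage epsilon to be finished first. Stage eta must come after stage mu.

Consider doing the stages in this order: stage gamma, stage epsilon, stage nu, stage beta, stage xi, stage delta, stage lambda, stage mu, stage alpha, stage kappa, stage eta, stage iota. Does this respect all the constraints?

No

The sequence places stage eta ahead of stage iota.
But one of the constraints requires stage iota before stage eta, so this ordering violates it.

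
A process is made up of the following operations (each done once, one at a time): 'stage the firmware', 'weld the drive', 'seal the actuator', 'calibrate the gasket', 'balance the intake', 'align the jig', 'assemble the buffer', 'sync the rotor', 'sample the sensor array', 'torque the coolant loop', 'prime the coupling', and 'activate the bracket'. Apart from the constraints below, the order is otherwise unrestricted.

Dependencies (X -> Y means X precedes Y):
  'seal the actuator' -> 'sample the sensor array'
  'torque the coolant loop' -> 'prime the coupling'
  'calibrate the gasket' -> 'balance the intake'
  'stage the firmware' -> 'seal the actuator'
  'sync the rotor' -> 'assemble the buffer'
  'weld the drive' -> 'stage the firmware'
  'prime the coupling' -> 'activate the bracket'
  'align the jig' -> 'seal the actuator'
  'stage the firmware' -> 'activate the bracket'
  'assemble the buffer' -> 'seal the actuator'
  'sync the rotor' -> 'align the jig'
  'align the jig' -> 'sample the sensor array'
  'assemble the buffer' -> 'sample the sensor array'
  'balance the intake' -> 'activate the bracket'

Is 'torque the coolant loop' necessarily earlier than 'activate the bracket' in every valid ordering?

Tracing the constraints gives a chain: 'torque the coolant loop' → 'prime the coupling' → 'activate the bracket'.
So 'torque the coolant loop' must precede 'activate the bracket' in any valid ordering.

Yes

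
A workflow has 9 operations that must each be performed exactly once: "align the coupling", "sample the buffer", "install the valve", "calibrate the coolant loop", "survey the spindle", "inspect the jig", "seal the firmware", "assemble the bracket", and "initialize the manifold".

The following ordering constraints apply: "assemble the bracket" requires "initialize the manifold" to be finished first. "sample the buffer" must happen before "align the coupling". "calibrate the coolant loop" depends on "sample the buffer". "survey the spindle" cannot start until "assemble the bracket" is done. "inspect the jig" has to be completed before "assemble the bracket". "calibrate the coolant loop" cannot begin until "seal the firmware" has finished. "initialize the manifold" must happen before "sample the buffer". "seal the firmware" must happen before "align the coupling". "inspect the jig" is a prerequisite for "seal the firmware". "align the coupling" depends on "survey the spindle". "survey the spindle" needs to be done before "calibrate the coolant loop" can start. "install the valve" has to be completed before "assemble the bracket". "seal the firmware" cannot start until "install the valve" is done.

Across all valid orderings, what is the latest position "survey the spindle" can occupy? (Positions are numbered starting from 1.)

7

Following every chain forward from "survey the spindle", the operations that must come later are "align the coupling", "calibrate the coolant loop" — 2 of them.
With 2 mandatory successors out of 9 operations total, the latest slot for "survey the spindle" is 9−2 = 7, and it's reachable by doing all non-successors before "survey the spindle".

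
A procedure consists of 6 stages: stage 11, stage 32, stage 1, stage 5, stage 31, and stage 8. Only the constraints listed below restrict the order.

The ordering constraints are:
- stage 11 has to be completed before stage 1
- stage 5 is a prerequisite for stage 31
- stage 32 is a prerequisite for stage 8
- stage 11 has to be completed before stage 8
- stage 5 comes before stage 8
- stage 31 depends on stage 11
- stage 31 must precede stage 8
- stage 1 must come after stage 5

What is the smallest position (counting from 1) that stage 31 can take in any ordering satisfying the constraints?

3

The stages that are forced before stage 31, directly or transitively, are stage 11, stage 5. That's 2 stages.
So at minimum 2 stages come before stage 31, putting stage 31 no earlier than position 3. That position is achievable by scheduling exactly those predecessors first.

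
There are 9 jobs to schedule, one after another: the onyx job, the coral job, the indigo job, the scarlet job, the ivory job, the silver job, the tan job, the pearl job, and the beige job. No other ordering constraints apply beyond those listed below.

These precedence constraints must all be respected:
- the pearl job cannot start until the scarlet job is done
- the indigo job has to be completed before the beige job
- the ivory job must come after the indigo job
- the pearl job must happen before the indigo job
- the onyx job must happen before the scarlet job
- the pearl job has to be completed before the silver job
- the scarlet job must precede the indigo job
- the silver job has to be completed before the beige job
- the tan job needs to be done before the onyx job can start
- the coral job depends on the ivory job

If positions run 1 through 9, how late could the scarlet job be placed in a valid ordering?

The jobs that are forced after the scarlet job, directly or by a chain of constraints, are the coral job, the indigo job, the ivory job, the silver job, the pearl job, the beige job. That's 6 jobs.
With 6 mandatory successors out of 9 jobs total, the latest slot for the scarlet job is 9−6 = 3, and it's reachable by doing all non-successors before the scarlet job.

3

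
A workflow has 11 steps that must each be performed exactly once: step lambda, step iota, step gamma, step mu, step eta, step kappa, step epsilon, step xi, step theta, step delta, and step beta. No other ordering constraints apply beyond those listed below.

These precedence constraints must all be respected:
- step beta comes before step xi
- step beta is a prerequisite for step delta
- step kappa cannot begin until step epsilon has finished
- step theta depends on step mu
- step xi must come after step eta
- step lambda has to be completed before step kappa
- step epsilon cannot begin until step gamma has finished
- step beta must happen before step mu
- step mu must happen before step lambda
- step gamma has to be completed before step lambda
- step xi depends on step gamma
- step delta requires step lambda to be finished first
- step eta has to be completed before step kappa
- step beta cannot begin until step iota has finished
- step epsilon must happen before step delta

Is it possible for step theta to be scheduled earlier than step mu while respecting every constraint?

The constraints give a chain step mu → step theta, which forces step mu before step theta.
Hence step theta can never be scheduled before step mu.

No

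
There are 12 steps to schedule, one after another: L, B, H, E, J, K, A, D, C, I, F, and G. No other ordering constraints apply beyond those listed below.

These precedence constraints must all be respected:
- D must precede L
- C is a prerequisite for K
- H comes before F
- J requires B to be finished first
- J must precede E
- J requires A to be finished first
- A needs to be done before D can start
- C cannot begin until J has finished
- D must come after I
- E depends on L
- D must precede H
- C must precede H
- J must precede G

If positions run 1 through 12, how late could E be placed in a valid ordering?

No constraint forces any step after E, so it can be placed last, in position 12.

12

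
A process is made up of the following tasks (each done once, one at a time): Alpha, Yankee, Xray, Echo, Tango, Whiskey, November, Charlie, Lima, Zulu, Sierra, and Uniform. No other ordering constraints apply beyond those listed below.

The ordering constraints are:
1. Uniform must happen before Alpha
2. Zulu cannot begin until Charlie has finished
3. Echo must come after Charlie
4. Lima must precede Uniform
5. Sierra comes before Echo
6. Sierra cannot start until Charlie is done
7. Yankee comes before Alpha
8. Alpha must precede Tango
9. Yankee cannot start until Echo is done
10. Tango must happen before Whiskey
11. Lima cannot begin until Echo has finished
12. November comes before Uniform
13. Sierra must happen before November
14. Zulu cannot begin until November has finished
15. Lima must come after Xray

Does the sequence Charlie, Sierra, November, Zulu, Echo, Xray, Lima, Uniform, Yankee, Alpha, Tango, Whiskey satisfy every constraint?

Going through the constraints one by one, each required predecessor appears earlier in the sequence than its dependent — e.g. November (position 3) is before Uniform (position 8), as required.

Yes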